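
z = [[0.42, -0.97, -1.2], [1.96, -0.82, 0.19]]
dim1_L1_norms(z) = [2.59, 2.97]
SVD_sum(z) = [[0.88,-0.54,-0.17],[1.72,-1.04,-0.34]] + [[-0.46, -0.43, -1.03], [0.24, 0.22, 0.53]]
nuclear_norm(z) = 3.65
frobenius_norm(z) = 2.67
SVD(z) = [[-0.46, -0.89], [-0.89, 0.46]] @ diag([2.2944335637171505, 1.3575620139383007]) @ [[-0.84, 0.51, 0.17], [0.38, 0.36, 0.85]]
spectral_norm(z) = 2.29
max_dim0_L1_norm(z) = 2.38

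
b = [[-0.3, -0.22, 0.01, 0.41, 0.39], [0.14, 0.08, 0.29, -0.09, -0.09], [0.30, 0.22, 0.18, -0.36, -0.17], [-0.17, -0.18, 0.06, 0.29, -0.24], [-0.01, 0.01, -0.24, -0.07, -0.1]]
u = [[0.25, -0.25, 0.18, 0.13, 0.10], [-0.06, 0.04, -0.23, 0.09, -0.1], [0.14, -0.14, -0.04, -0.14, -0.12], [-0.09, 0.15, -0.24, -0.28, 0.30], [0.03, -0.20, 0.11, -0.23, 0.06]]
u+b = [[-0.05, -0.47, 0.19, 0.54, 0.49], [0.08, 0.12, 0.06, 0.00, -0.19], [0.44, 0.08, 0.14, -0.50, -0.29], [-0.26, -0.03, -0.18, 0.01, 0.06], [0.02, -0.19, -0.13, -0.30, -0.04]]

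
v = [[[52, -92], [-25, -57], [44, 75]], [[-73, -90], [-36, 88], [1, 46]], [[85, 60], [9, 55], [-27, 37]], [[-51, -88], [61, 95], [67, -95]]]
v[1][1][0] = -36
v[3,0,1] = -88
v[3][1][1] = 95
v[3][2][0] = 67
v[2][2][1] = 37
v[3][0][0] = -51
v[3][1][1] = 95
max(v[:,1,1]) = 95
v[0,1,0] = -25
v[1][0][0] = -73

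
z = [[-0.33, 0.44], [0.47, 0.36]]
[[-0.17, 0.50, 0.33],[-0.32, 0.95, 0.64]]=z @ [[-0.25, 0.74, 0.5], [-0.57, 1.68, 1.13]]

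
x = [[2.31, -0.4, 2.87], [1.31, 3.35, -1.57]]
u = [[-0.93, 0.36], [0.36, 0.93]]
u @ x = [[-1.68, 1.58, -3.23],[2.05, 2.97, -0.43]]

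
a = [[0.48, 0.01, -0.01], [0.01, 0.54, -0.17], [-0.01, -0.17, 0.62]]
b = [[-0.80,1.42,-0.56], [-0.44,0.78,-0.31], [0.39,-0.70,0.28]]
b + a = [[-0.32, 1.43, -0.57], [-0.43, 1.32, -0.48], [0.38, -0.87, 0.9]]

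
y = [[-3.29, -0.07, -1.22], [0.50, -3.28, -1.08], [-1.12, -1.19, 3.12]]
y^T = [[-3.29,0.5,-1.12], [-0.07,-3.28,-1.19], [-1.22,-1.08,3.12]]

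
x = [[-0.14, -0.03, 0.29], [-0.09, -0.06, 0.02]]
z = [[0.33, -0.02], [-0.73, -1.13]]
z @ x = [[-0.04, -0.01, 0.10],[0.20, 0.09, -0.23]]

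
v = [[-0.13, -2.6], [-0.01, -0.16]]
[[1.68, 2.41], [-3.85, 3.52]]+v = [[1.55, -0.19], [-3.86, 3.36]]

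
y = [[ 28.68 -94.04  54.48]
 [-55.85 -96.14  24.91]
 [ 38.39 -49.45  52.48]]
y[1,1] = -96.14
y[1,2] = 24.91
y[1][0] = -55.85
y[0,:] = [28.68, -94.04, 54.48]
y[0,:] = [28.68, -94.04, 54.48]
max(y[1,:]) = 24.91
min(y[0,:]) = -94.04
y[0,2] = 54.48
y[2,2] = 52.48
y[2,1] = -49.45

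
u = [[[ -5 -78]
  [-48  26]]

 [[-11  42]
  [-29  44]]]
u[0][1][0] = -48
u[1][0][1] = 42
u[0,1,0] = -48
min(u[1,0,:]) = -11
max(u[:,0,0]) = -5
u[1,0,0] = -11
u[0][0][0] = -5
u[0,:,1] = [-78, 26]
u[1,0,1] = 42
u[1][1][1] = 44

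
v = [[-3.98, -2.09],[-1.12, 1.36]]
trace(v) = -2.62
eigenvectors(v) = [[-0.98, 0.34], [-0.19, -0.94]]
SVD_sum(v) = [[-4.05, -1.95], [-0.38, -0.18]] + [[0.07,-0.14], [-0.74,1.54]]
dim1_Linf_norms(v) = [3.98, 1.36]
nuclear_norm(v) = 6.23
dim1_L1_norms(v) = [6.07, 2.48]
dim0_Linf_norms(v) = [3.98, 2.09]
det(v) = -7.75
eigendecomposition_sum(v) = [[-4.10, -1.49],[-0.80, -0.29]] + [[0.12, -0.60], [-0.32, 1.65]]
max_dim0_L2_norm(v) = 4.13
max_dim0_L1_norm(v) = 5.1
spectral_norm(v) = 4.51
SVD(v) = [[-1.0, -0.09], [-0.09, 1.0]] @ diag([4.512171211160158, 1.7183745113267574]) @ [[0.9, 0.43],[-0.43, 0.90]]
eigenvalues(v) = [-4.39, 1.77]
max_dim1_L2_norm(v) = 4.5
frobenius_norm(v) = 4.83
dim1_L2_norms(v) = [4.5, 1.76]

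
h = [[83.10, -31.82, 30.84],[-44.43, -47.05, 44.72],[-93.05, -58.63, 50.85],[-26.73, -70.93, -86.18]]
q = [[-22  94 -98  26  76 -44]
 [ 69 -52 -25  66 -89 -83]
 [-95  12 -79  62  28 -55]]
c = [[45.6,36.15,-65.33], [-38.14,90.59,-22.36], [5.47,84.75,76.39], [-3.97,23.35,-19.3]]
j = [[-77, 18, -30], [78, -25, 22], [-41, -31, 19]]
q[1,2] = -25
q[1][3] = 66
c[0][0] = 45.6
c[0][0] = 45.6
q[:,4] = [76, -89, 28]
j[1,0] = 78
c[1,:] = [-38.14, 90.59, -22.36]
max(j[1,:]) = 78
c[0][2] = -65.33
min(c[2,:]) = 5.47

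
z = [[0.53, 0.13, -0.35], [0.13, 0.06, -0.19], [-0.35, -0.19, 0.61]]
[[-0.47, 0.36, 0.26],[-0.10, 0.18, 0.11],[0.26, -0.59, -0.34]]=z @ [[-0.97, 0.02, 0.26], [-0.18, 0.66, -0.73], [-0.19, -0.75, -0.63]]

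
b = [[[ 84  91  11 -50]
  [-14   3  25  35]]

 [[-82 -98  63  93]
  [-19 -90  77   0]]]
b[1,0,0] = -82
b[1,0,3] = 93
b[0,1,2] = 25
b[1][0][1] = -98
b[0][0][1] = 91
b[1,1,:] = [-19, -90, 77, 0]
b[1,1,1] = -90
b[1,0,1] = -98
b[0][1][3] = 35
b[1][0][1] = -98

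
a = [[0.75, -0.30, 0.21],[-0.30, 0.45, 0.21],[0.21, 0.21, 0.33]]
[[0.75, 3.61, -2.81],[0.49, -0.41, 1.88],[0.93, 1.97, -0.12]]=a@[[0.29, 3.54, -2.22],[0.06, -0.40, 3.15],[2.61, 3.97, -0.97]]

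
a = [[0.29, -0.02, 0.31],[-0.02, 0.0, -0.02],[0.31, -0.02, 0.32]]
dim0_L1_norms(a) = [0.62, 0.04, 0.65]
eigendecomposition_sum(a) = [[0.29, -0.02, 0.31], [-0.02, 0.00, -0.02], [0.31, -0.02, 0.32]] + [[-0.0, -0.00, 0.00], [-0.0, -0.00, 0.0], [0.00, 0.0, -0.00]] + [[-0.00, 0.00, 0.0], [0.0, -0.0, -0.00], [0.00, -0.0, -0.0]]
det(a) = 0.00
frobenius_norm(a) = 0.62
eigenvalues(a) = [0.62, -0.01, -0.0]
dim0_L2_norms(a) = [0.42, 0.03, 0.45]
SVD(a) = [[-0.69, -0.72, -0.09], [0.05, -0.16, 0.99], [-0.72, 0.68, 0.14]] @ diag([0.6166592475196696, 0.005474345153254728, 0.0011849023664148883]) @ [[-0.69,0.05,-0.72], [0.72,0.16,-0.68], [0.09,-0.99,-0.14]]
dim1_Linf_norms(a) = [0.31, 0.02, 0.32]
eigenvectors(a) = [[0.69, -0.72, -0.09], [-0.05, -0.16, 0.99], [0.72, 0.68, 0.14]]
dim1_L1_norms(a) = [0.62, 0.04, 0.65]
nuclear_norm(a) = 0.62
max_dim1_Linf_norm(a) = 0.32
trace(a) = 0.61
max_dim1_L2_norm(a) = 0.45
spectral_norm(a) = 0.62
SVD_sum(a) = [[0.29,-0.02,0.31], [-0.02,0.0,-0.02], [0.31,-0.02,0.32]] + [[-0.00, -0.00, 0.0], [-0.0, -0.0, 0.0], [0.00, 0.00, -0.00]] + [[-0.0, 0.0, 0.00], [0.0, -0.0, -0.0], [0.00, -0.00, -0.00]]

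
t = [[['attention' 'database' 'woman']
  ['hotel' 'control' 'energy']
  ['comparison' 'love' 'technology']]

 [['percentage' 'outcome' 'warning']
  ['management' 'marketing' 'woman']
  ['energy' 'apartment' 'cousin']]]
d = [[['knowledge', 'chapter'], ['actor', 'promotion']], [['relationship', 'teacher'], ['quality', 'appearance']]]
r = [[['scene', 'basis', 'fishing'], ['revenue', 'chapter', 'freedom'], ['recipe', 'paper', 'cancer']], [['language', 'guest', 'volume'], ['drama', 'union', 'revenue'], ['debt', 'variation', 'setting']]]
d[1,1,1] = 'appearance'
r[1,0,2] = 'volume'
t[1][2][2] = 'cousin'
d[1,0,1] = 'teacher'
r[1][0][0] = 'language'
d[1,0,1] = 'teacher'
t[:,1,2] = ['energy', 'woman']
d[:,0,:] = [['knowledge', 'chapter'], ['relationship', 'teacher']]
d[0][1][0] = 'actor'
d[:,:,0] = [['knowledge', 'actor'], ['relationship', 'quality']]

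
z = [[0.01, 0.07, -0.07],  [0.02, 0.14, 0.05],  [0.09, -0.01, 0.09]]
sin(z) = [[0.01, 0.07, -0.07],[0.02, 0.14, 0.05],[0.09, -0.01, 0.09]]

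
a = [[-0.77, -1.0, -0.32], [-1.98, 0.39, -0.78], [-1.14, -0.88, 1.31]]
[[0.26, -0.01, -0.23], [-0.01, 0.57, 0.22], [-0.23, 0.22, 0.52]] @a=[[0.08, -0.06, -0.38], [-1.37, 0.04, -0.15], [-0.85, -0.14, 0.58]]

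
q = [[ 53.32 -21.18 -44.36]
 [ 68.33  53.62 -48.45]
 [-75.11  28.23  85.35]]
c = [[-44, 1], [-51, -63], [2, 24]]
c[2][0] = 2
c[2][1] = 24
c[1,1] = -63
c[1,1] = -63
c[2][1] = 24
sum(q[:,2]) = -7.460000000000008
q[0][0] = 53.32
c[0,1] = 1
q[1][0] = 68.33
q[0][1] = -21.18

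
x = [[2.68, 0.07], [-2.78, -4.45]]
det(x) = -11.731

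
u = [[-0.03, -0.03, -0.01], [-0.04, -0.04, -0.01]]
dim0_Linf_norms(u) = [0.04, 0.04, 0.01]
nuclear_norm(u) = 0.07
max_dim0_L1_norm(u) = 0.07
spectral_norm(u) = 0.07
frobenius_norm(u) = 0.07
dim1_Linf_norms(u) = [0.03, 0.04]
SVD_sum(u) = [[-0.03, -0.03, -0.01], [-0.04, -0.04, -0.01]] + [[0.0, 0.0, -0.0], [-0.0, -0.00, 0.0]]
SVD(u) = [[-0.6, -0.8], [-0.80, 0.6]] @ diag([0.07208433253592235, 0.0019618875733757243]) @ [[0.69, 0.69, 0.19], [-0.14, -0.14, 0.98]]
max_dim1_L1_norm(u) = 0.09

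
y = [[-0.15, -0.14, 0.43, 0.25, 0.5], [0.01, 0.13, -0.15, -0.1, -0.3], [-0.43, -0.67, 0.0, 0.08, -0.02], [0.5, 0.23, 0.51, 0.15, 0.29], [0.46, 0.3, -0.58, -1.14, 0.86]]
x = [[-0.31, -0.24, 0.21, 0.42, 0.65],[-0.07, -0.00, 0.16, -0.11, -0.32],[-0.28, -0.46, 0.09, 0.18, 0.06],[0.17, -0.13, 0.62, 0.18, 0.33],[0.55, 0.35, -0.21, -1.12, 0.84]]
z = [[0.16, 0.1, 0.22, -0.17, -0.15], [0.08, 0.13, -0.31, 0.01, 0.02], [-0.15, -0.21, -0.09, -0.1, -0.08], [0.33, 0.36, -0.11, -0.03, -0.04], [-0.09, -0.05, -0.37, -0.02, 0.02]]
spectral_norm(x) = 1.61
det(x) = -0.06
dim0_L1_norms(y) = [1.55, 1.47, 1.67, 1.72, 1.97]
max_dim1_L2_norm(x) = 1.56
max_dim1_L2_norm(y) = 1.64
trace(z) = 0.19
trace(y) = 0.99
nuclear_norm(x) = 3.80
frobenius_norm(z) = 0.86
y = x + z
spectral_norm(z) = 0.61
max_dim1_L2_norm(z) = 0.5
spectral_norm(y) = 1.68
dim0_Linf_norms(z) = [0.33, 0.36, 0.37, 0.17, 0.15]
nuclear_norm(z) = 1.44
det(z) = -0.00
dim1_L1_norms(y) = [1.47, 0.69, 1.2, 1.68, 3.34]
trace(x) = 0.80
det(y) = -0.02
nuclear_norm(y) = 3.87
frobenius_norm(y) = 2.16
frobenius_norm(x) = 2.07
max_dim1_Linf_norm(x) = 1.12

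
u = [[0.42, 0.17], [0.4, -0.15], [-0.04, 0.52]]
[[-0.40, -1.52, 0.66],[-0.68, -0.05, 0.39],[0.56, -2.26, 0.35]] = u@ [[-1.34, -1.81, 1.27], [0.98, -4.49, 0.77]]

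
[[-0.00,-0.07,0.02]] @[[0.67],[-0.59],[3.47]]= [[0.11]]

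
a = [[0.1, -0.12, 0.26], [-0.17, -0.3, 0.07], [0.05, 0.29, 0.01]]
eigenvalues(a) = [(-0.44+0j), (0.13+0.1j), (0.13-0.1j)]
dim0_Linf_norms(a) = [0.17, 0.3, 0.26]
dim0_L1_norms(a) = [0.32, 0.71, 0.34]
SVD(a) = [[0.34, -0.94, -0.04],[0.73, 0.24, 0.64],[-0.59, -0.25, 0.77]] @ diag([0.46752005246635436, 0.27453480926207274, 0.09249669748317892]) @ [[-0.26, -0.92, 0.29], [-0.54, -0.11, -0.84], [-0.81, 0.37, 0.47]]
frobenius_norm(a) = 0.55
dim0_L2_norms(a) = [0.2, 0.43, 0.27]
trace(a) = -0.19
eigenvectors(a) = [[(-0.41+0j), 0.85+0.00j, (0.85-0j)], [-0.75+0.00j, -0.31+0.14j, -0.31-0.14j], [0.52+0.00j, -0.06+0.40j, (-0.06-0.4j)]]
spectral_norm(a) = 0.47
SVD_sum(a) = [[-0.04, -0.15, 0.05], [-0.09, -0.31, 0.10], [0.07, 0.26, -0.08]] + [[0.14, 0.03, 0.22],[-0.04, -0.01, -0.06],[0.04, 0.01, 0.06]] + [[0.0, -0.00, -0.0], [-0.05, 0.02, 0.03], [-0.06, 0.03, 0.03]]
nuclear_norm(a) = 0.83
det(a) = -0.01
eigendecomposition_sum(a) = [[-0.06+0.00j,(-0.17+0j),0.06+0.00j], [(-0.11+0j),-0.31+0.00j,0.11+0.00j], [(0.07-0j),0.22-0.00j,-0.08-0.00j]] + [[(0.08+0.01j), (0.03-0.08j), (0.1-0.1j)], [(-0.03+0.01j), 0.00+0.03j, (-0.02+0.06j)], [(-0.01+0.04j), (0.04+0.02j), (0.04+0.05j)]] + [[(0.08-0.01j), (0.03+0.08j), (0.1+0.1j)], [(-0.03-0.01j), 0.00-0.03j, -0.02-0.06j], [-0.01-0.04j, 0.04-0.02j, (0.04-0.05j)]]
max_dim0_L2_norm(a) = 0.43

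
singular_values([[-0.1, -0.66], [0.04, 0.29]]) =[0.73, 0.0]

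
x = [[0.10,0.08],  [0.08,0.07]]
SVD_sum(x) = [[0.10, 0.08], [0.08, 0.07]] + [[0.00, -0.0],  [-0.00, 0.00]]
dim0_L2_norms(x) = [0.13, 0.11]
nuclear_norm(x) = 0.17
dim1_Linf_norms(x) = [0.1, 0.08]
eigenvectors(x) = [[0.77, -0.64], [0.64, 0.77]]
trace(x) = 0.17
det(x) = 0.00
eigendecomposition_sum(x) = [[0.10, 0.08], [0.08, 0.07]] + [[0.00,-0.0], [-0.0,0.0]]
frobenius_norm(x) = 0.17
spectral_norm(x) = 0.17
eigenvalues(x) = [0.17, 0.0]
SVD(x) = [[-0.77,-0.64], [-0.64,0.77]] @ diag([0.16639410298049853, 0.003605897019501476]) @ [[-0.77, -0.64],  [-0.64, 0.77]]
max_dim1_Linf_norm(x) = 0.1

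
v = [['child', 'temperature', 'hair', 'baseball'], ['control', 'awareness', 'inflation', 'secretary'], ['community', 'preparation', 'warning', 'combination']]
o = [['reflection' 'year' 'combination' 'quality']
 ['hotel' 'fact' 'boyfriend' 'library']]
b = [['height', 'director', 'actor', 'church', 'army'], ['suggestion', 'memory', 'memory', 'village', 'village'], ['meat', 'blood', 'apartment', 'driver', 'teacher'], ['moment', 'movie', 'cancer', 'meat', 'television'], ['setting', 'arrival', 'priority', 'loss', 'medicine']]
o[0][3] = 'quality'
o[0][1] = 'year'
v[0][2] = 'hair'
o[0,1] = 'year'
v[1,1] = 'awareness'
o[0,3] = 'quality'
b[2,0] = 'meat'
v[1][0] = 'control'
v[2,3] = 'combination'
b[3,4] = 'television'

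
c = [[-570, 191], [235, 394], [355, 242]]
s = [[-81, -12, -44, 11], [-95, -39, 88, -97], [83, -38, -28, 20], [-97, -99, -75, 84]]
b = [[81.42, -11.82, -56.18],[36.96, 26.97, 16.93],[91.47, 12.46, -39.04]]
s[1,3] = -97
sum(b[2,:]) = 64.89000000000001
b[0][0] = 81.42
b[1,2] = 16.93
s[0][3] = 11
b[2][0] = 91.47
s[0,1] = -12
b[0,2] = -56.18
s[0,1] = -12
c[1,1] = 394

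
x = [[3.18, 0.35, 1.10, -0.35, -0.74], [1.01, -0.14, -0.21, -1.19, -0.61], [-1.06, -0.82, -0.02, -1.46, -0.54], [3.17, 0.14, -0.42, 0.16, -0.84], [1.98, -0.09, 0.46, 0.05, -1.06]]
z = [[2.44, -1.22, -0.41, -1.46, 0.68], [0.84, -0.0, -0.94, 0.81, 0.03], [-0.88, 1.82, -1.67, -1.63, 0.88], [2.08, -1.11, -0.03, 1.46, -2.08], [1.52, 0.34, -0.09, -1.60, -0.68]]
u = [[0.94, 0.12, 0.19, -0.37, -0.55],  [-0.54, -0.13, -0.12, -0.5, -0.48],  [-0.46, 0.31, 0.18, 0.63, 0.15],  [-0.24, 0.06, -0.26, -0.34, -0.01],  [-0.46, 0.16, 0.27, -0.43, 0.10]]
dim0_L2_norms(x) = [5.12, 0.92, 1.28, 1.92, 1.74]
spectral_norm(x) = 5.36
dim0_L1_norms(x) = [10.4, 1.54, 2.21, 3.21, 3.79]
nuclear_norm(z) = 12.01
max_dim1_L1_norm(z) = 6.88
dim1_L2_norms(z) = [3.19, 1.5, 3.21, 3.47, 2.34]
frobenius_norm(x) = 5.95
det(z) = 15.48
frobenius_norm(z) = 6.34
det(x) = 1.35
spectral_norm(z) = 4.54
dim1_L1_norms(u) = [2.17, 1.77, 1.73, 0.91, 1.42]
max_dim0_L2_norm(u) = 1.29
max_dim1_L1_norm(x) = 5.72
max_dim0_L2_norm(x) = 5.12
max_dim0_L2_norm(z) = 3.75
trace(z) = 1.55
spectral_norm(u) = 1.36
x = z @ u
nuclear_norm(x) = 9.55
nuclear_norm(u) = 3.72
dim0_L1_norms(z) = [7.76, 4.49, 3.14, 6.96, 4.35]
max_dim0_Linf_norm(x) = 3.18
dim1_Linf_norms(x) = [3.18, 1.19, 1.46, 3.17, 1.98]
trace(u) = 0.75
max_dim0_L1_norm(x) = 10.4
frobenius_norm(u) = 1.92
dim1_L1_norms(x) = [5.72, 3.16, 3.9, 4.73, 3.64]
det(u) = 0.09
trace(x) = 2.12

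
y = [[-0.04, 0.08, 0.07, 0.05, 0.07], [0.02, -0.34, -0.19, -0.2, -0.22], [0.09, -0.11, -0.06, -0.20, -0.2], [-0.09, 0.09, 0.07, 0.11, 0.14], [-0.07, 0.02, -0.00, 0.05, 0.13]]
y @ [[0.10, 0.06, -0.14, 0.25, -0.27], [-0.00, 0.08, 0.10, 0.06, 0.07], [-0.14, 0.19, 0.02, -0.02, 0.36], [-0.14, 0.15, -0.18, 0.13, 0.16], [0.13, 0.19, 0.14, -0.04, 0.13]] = [[-0.01, 0.04, 0.02, -0.0, 0.06], [0.03, -0.13, -0.04, -0.03, -0.16], [0.02, -0.08, -0.02, -0.0, -0.11], [-0.02, 0.06, 0.02, -0.01, 0.09], [0.0, 0.03, 0.02, -0.02, 0.05]]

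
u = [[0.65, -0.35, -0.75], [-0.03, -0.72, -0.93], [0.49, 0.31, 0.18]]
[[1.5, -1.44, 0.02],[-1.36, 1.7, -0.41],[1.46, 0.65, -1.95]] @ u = [[1.03,0.52,0.22], [-1.14,-0.88,-0.63], [-0.03,-1.58,-2.05]]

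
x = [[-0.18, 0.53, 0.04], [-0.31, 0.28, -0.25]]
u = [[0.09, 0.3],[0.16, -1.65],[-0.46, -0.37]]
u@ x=[[-0.11,0.13,-0.07], [0.48,-0.38,0.42], [0.20,-0.35,0.07]]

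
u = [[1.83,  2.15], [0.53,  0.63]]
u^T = [[1.83, 0.53], [2.15, 0.63]]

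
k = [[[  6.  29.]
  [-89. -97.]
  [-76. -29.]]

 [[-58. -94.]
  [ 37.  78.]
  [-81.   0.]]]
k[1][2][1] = 0.0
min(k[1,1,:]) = 37.0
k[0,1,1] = -97.0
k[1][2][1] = 0.0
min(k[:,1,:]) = -97.0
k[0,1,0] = -89.0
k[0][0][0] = 6.0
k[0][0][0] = 6.0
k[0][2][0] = -76.0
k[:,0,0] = [6.0, -58.0]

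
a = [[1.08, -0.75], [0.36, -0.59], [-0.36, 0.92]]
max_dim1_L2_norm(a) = 1.31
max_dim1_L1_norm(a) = 1.83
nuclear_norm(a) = 2.20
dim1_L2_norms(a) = [1.31, 0.69, 0.99]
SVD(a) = [[-0.74,0.65], [-0.4,-0.25], [0.54,0.71]] @ diag([1.719012597915433, 0.47706989866059857]) @ [[-0.66, 0.75],[0.75, 0.66]]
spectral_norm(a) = 1.72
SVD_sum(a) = [[0.85, -0.96], [0.45, -0.51], [-0.61, 0.69]] + [[0.23,0.21],[-0.09,-0.08],[0.25,0.23]]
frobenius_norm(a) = 1.78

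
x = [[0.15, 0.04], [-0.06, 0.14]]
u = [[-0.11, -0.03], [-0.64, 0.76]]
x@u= [[-0.04, 0.03],[-0.08, 0.11]]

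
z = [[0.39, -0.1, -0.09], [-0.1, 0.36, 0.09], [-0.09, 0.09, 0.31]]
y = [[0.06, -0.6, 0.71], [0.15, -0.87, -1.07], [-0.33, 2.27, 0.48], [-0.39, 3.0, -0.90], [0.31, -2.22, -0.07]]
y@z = [[0.02, -0.16, 0.16],[0.24, -0.42, -0.42],[-0.40, 0.89, 0.38],[-0.37, 1.04, 0.03],[0.35, -0.84, -0.25]]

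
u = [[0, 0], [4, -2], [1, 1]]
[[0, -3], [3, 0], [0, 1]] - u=[[0, -3], [-1, 2], [-1, 0]]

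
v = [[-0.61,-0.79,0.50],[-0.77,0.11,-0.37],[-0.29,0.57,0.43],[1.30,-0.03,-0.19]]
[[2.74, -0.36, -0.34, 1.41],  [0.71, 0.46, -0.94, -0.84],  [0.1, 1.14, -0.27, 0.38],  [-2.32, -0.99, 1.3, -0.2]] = v @ [[-1.66, -0.66, 1.04, 0.1], [-1.50, 1.28, -0.18, -0.68], [1.09, 0.5, 0.31, 1.86]]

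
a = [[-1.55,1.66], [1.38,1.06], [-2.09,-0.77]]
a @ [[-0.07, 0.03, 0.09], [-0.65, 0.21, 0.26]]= [[-0.97,0.3,0.29], [-0.79,0.26,0.4], [0.65,-0.22,-0.39]]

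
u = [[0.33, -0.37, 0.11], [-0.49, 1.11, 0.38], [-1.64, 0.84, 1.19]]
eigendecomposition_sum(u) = [[(0.1+0j), (-0.12+0j), -0.06-0.00j], [-0.81-0.00j, 0.96+0.00j, (0.44+0j)], [-1.36-0.00j, 1.62+0.00j, (0.75+0j)]] + [[(0.11+0.25j),-0.13+0.18j,0.08-0.09j], [(0.16-0.01j),(0.07+0.1j),(-0.03-0.06j)], [(-0.14+0.49j),(-0.39+0.11j),(0.22-0.03j)]] + [[0.11-0.25j,  (-0.13-0.18j),  0.08+0.09j], [(0.16+0.01j),  0.07-0.10j,  (-0.03+0.06j)], [-0.14-0.49j,  -0.39-0.11j,  0.22+0.03j]]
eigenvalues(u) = [(1.81+0j), (0.41+0.33j), (0.41-0.33j)]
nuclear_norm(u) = 3.48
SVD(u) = [[-0.15, 0.31, 0.94],[0.45, -0.82, 0.35],[0.88, 0.48, -0.02]] @ diag([2.461247350709072, 0.7438913199899779, 0.27328955829146423]) @ [[-0.7, 0.53, 0.49],[-0.37, -0.85, 0.39],[0.62, 0.09, 0.78]]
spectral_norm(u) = 2.46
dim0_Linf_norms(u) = [1.64, 1.11, 1.19]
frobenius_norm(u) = 2.59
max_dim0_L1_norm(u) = 2.46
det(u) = 0.50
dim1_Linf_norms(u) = [0.37, 1.11, 1.64]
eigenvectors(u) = [[-0.06+0.00j,0.36-0.30j,(0.36+0.3j)], [(0.51+0j),(-0.09-0.25j),(-0.09+0.25j)], [(0.86+0j),(0.84+0j),0.84-0.00j]]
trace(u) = 2.63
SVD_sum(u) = [[0.26,  -0.20,  -0.18], [-0.77,  0.58,  0.54], [-1.51,  1.14,  1.06]] + [[-0.09, -0.2, 0.09], [0.22, 0.52, -0.24], [-0.13, -0.30, 0.14]] + [[0.16, 0.02, 0.20], [0.06, 0.01, 0.07], [-0.00, -0.0, -0.00]]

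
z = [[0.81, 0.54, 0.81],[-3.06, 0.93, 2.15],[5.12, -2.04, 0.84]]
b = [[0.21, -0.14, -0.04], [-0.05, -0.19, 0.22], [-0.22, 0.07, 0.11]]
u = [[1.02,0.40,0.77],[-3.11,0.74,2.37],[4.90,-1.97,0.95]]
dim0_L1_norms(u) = [9.03, 3.11, 4.09]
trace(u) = 2.71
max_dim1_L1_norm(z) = 8.0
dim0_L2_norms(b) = [0.31, 0.25, 0.25]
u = b + z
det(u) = 13.23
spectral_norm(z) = 6.40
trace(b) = 0.13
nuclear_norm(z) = 9.65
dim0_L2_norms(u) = [5.89, 2.14, 2.67]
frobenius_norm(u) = 6.81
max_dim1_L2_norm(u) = 5.37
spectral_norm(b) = 0.36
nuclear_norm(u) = 9.68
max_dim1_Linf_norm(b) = 0.22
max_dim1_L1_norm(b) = 0.46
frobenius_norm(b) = 0.47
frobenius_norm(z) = 6.89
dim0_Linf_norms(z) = [5.12, 2.04, 2.15]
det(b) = 0.00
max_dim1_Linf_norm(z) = 5.12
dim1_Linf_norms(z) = [0.81, 3.06, 5.12]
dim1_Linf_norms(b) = [0.21, 0.22, 0.22]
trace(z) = 2.58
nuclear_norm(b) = 0.66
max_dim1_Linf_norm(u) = 4.9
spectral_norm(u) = 6.23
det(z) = 12.72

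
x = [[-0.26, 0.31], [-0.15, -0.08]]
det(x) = 0.07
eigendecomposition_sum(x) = [[-0.13+0.06j, (0.16+0.13j)], [(-0.08-0.07j), (-0.04+0.14j)]] + [[(-0.13-0.06j),(0.16-0.13j)], [-0.08+0.07j,-0.04-0.14j]]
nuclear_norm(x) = 0.57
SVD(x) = [[-0.99,  -0.10], [-0.10,  0.99]] @ diag([0.4064229387094249, 0.16559104713357883]) @ [[0.67, -0.74], [-0.74, -0.67]]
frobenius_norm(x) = 0.44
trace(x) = -0.34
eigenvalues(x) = [(-0.17+0.2j), (-0.17-0.2j)]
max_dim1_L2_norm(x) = 0.4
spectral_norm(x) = 0.41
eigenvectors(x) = [[0.82+0.00j, (0.82-0j)],[0.24+0.52j, (0.24-0.52j)]]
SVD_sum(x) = [[-0.27, 0.30], [-0.03, 0.03]] + [[0.01, 0.01], [-0.12, -0.11]]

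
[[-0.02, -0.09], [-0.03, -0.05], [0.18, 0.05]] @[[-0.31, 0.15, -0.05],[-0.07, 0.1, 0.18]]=[[0.01, -0.01, -0.02], [0.01, -0.01, -0.01], [-0.06, 0.03, 0.00]]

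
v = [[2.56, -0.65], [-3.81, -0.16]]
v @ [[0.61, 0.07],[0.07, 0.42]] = [[1.52, -0.09], [-2.34, -0.33]]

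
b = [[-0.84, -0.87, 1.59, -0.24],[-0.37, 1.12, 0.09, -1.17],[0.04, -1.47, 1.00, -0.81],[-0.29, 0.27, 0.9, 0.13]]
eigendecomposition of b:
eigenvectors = [[(0.96+0j), 0.44-0.20j, (0.44+0.2j), 0.53+0.00j], [0.22+0.00j, 0.36-0.21j, (0.36+0.21j), (-0.48+0j)], [(0.19+0j), (0.61+0j), (0.61-0j), (0.67+0j)], [0.06+0.00j, 0.01-0.46j, 0.01+0.46j, (0.19+0j)]]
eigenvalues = [(-0.74+0j), (0.15+1.12j), (0.15-1.12j), (1.86+0j)]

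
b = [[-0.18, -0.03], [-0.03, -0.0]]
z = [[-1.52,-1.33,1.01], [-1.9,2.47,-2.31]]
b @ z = [[0.33, 0.17, -0.11], [0.05, 0.04, -0.03]]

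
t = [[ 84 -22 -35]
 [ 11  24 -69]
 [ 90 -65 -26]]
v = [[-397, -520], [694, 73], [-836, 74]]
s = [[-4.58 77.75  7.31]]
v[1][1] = 73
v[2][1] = 74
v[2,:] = [-836, 74]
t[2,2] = -26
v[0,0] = -397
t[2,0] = 90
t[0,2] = -35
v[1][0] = 694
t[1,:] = [11, 24, -69]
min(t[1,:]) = -69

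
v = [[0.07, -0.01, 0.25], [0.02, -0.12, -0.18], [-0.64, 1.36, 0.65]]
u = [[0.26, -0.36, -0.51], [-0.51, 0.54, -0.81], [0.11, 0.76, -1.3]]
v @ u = [[0.05, 0.16, -0.35], [0.05, -0.21, 0.32], [-0.79, 1.46, -1.62]]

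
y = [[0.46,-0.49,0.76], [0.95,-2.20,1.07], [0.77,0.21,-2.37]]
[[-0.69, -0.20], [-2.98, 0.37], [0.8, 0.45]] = y@[[0.20, -0.39], [1.37, -0.51], [-0.15, -0.36]]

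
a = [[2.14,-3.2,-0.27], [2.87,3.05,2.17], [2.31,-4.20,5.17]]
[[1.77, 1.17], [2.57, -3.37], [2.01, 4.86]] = a@[[0.86, -0.67], [0.02, -0.86], [0.02, 0.54]]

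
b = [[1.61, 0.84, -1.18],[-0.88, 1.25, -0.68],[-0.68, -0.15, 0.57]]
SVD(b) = [[-0.92, 0.11, 0.38], [-0.14, -0.99, -0.07], [0.37, -0.12, 0.92]] @ diag([2.3491062092308628, 1.659657612489896, 0.16259344100344908]) @ [[-0.68,-0.43,0.59], [0.68,-0.68,0.29], [0.28,0.60,0.75]]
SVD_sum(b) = [[1.47, 0.92, -1.28], [0.23, 0.14, -0.20], [-0.59, -0.37, 0.51]] + [[0.12, -0.12, 0.05],  [-1.11, 1.11, -0.47],  [-0.13, 0.13, -0.06]] + [[0.02, 0.04, 0.05], [-0.00, -0.01, -0.01], [0.04, 0.09, 0.11]]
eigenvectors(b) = [[(-0.21+0j), (0.67+0j), 0.67-0.00j], [(-0.66+0j), (-0.49+0.44j), (-0.49-0.44j)], [(-0.72+0j), (-0.34+0.08j), (-0.34-0.08j)]]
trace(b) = 3.43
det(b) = 0.63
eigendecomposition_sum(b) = [[(0.03+0j), -0.01+0.00j, (0.07+0j)], [(0.09+0j), (-0.04+0j), 0.22+0.00j], [0.09+0.00j, (-0.04+0j), (0.24+0j)]] + [[(0.79-0.14j),  (0.43-1.44j),  (-0.63+1.37j)], [(-0.48+0.63j),  (0.64+1.33j),  -0.45-1.41j], [(-0.39+0.16j),  -0.05+0.78j,  0.16-0.77j]] + [[0.79+0.14j,(0.43+1.44j),(-0.63-1.37j)], [(-0.48-0.63j),(0.64-1.33j),(-0.45+1.41j)], [(-0.39-0.16j),(-0.05-0.78j),(0.16+0.77j)]]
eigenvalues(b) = [(0.23+0j), (1.6+0.42j), (1.6-0.42j)]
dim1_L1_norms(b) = [3.63, 2.81, 1.4]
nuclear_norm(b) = 4.17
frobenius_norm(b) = 2.88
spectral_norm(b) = 2.35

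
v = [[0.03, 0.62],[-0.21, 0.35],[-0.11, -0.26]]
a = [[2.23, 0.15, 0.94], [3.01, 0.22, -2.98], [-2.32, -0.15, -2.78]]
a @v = [[-0.07, 1.19], [0.37, 2.72], [0.27, -0.77]]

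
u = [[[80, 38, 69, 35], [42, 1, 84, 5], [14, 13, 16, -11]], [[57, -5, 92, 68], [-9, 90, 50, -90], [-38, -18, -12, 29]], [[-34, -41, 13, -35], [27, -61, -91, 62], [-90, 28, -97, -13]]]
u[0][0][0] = 80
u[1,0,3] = 68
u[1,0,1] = -5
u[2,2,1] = 28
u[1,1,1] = 90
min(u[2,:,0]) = -90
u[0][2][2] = 16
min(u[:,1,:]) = -91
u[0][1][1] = 1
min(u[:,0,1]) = -41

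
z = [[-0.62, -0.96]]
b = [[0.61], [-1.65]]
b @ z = [[-0.38, -0.59], [1.02, 1.58]]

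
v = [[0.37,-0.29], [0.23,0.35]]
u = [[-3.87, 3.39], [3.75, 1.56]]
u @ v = [[-0.65, 2.31], [1.75, -0.54]]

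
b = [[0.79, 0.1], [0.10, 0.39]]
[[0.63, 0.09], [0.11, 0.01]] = b @ [[0.78, 0.12],[0.09, -0.01]]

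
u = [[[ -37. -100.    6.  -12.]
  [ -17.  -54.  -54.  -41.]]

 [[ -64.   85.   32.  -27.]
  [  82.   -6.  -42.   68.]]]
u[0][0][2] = 6.0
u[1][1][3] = 68.0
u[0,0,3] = -12.0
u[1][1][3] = 68.0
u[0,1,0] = -17.0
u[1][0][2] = 32.0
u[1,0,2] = 32.0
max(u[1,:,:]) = 85.0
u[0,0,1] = -100.0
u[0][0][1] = -100.0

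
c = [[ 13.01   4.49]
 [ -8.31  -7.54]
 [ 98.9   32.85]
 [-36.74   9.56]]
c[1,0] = -8.31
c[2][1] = 32.85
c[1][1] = -7.54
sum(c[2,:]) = 131.75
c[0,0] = 13.01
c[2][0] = 98.9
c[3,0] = -36.74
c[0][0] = 13.01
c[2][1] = 32.85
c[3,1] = 9.56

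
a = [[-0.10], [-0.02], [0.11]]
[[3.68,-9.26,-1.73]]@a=[[-0.37]]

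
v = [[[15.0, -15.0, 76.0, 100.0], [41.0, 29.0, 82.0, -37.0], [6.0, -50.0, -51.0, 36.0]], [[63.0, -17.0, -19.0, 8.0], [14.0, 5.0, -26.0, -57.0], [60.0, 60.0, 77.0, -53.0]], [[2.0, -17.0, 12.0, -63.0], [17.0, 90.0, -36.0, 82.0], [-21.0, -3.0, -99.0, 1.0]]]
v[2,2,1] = -3.0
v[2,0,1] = -17.0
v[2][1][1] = 90.0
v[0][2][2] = -51.0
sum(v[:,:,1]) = 82.0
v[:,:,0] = [[15.0, 41.0, 6.0], [63.0, 14.0, 60.0], [2.0, 17.0, -21.0]]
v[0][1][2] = 82.0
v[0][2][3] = 36.0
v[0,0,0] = 15.0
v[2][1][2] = -36.0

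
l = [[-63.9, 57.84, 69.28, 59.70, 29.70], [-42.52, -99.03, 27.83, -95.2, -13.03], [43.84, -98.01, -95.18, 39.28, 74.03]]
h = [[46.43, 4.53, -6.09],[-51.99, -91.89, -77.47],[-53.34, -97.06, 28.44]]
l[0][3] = 59.7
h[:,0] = [46.43, -51.99, -53.34]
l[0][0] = -63.9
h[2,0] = -53.34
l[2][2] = -95.18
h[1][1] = -91.89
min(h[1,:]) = -91.89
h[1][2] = -77.47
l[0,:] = [-63.9, 57.84, 69.28, 59.7, 29.7]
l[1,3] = -95.2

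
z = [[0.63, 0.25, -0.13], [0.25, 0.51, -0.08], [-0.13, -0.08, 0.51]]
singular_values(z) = [0.89, 0.45, 0.31]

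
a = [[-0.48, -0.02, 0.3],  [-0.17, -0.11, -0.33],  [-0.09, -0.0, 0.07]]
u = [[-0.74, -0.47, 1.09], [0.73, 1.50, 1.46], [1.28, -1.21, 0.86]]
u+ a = [[-1.22, -0.49, 1.39], [0.56, 1.39, 1.13], [1.19, -1.21, 0.93]]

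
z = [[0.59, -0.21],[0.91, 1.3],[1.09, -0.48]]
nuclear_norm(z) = 2.92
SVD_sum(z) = [[0.30, 0.21], [1.22, 0.85], [0.51, 0.35]] + [[0.29,  -0.42], [-0.31,  0.45], [0.58,  -0.83]]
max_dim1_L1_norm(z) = 2.21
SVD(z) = [[-0.22, 0.4], [-0.90, -0.43], [-0.38, 0.81]] @ diag([1.6541974632507057, 1.2619155092853602]) @ [[-0.82, -0.57],[0.57, -0.82]]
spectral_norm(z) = 1.65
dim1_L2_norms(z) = [0.63, 1.59, 1.19]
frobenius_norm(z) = 2.08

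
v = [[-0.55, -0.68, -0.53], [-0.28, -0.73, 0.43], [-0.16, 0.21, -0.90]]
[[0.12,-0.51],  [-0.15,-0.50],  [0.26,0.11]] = v@[[-0.04,0.11],  [0.06,0.65],  [-0.27,0.01]]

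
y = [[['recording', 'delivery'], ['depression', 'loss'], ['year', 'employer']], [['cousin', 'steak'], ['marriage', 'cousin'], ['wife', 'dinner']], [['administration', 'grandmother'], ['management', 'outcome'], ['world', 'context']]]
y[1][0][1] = 'steak'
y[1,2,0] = 'wife'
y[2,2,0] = 'world'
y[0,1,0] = 'depression'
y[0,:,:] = [['recording', 'delivery'], ['depression', 'loss'], ['year', 'employer']]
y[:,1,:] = [['depression', 'loss'], ['marriage', 'cousin'], ['management', 'outcome']]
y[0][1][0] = 'depression'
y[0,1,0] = 'depression'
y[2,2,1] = 'context'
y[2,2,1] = 'context'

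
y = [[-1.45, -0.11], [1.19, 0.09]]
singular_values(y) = [1.88, 0.0]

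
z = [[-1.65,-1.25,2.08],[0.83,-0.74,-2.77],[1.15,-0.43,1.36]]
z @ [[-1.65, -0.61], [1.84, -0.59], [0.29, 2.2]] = [[1.03, 6.32], [-3.53, -6.16], [-2.29, 2.54]]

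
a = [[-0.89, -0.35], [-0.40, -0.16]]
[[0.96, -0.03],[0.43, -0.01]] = a@[[-0.92,0.39], [-0.39,-0.92]]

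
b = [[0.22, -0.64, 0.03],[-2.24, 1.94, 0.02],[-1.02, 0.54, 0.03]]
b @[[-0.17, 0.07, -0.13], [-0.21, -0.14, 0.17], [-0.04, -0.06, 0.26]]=[[0.1, 0.10, -0.13], [-0.03, -0.43, 0.63], [0.06, -0.15, 0.23]]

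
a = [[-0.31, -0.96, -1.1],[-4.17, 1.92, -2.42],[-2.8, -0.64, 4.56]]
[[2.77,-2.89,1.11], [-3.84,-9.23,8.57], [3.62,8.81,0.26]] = a@[[-0.46, 0.8, -1.47], [-2.86, -0.02, 0.25], [0.11, 2.42, -0.81]]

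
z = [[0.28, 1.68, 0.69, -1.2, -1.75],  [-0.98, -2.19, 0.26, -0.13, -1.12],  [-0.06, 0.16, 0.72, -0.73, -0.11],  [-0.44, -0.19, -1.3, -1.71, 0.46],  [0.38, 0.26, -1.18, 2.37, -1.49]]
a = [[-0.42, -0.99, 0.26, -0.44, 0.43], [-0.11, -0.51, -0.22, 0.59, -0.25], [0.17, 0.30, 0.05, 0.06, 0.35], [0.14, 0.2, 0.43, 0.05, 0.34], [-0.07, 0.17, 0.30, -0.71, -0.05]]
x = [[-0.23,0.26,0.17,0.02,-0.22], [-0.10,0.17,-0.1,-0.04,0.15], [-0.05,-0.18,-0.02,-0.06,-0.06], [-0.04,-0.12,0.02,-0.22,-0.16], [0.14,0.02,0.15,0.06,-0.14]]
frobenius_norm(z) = 5.53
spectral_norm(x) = 0.46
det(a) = -0.00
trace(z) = -4.39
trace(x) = -0.44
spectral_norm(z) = 3.46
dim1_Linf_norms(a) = [0.99, 0.59, 0.35, 0.43, 0.71]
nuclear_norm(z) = 10.78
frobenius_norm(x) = 0.69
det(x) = -0.00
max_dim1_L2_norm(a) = 1.27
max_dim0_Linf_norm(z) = 2.37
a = x @ z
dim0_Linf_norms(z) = [0.98, 2.19, 1.3, 2.37, 1.75]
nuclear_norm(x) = 1.28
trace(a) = -0.88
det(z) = 0.02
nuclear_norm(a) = 3.42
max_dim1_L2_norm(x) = 0.45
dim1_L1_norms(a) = [2.54, 1.68, 0.93, 1.16, 1.3]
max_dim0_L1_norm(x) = 0.75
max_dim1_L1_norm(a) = 2.54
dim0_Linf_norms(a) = [0.42, 0.99, 0.43, 0.71, 0.43]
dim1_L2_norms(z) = [2.81, 2.66, 1.05, 2.25, 3.07]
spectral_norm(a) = 1.30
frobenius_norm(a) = 1.89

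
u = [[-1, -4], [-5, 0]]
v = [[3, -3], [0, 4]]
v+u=[[2, -7], [-5, 4]]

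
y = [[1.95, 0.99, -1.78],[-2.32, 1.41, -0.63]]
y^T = [[1.95, -2.32], [0.99, 1.41], [-1.78, -0.63]]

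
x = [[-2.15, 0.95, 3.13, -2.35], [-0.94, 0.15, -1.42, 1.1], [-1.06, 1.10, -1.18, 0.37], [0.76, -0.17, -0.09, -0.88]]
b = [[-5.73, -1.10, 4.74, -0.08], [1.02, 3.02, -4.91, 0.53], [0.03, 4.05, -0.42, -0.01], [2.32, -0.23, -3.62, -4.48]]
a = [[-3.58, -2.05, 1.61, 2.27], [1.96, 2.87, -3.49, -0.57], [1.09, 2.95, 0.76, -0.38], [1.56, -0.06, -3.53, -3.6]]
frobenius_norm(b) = 12.09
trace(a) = -3.55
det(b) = 417.91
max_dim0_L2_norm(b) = 7.74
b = x + a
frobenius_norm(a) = 9.37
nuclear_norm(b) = 21.10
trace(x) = -4.06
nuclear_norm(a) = 15.49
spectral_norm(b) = 10.05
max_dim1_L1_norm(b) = 11.65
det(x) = 4.77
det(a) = 81.83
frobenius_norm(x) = 5.50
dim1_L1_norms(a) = [9.51, 8.89, 5.18, 8.75]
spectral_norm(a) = 8.08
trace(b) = -7.61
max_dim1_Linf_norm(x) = 3.13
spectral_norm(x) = 4.73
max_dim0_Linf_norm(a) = 3.6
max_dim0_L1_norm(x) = 5.82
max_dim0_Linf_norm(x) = 3.13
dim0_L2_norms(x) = [2.68, 1.47, 3.64, 2.76]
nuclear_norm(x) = 8.70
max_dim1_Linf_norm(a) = 3.6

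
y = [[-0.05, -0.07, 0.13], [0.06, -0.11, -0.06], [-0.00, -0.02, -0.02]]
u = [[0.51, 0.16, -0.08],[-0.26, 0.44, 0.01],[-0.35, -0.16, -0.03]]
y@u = [[-0.05, -0.06, -0.0], [0.08, -0.03, -0.0], [0.01, -0.01, 0.00]]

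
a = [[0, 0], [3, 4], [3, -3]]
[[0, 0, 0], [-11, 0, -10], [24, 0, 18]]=a@[[3, 0, 2], [-5, 0, -4]]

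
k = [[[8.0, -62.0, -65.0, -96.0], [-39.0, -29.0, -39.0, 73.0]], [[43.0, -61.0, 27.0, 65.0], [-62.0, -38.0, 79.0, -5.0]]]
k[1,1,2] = 79.0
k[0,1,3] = 73.0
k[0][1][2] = -39.0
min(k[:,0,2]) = -65.0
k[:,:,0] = [[8.0, -39.0], [43.0, -62.0]]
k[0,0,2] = -65.0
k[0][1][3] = 73.0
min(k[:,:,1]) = -62.0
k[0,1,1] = -29.0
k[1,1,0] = -62.0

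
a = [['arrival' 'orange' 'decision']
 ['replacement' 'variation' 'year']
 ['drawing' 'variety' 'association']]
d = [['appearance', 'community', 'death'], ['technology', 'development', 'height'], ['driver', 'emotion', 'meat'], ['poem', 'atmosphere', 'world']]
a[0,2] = 'decision'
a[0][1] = 'orange'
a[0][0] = 'arrival'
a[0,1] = 'orange'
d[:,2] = ['death', 'height', 'meat', 'world']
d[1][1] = 'development'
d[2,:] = ['driver', 'emotion', 'meat']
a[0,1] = 'orange'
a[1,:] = ['replacement', 'variation', 'year']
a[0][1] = 'orange'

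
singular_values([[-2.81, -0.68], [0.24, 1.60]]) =[2.98, 1.46]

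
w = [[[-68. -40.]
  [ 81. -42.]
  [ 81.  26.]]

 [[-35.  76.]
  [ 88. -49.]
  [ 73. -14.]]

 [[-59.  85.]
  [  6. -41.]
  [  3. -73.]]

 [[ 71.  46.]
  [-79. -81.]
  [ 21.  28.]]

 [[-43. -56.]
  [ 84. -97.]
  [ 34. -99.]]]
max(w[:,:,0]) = 88.0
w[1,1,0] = 88.0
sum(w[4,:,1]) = -252.0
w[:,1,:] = [[81.0, -42.0], [88.0, -49.0], [6.0, -41.0], [-79.0, -81.0], [84.0, -97.0]]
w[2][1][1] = -41.0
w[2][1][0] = 6.0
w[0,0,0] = -68.0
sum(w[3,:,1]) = -7.0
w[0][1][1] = -42.0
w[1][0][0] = -35.0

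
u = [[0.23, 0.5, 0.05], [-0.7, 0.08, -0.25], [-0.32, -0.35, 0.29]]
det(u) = 0.140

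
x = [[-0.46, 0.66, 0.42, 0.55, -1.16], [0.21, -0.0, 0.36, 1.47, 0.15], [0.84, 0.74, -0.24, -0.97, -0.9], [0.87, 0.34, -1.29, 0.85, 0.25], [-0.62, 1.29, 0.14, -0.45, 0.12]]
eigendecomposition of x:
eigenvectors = [[(-0.2-0.38j), (-0.2+0.38j), -0.47-0.20j, -0.47+0.20j, (0.24+0j)], [0.44+0.06j, (0.44-0.06j), (-0.45+0.05j), -0.45-0.05j, (0.63+0j)], [-0.58+0.00j, -0.58-0.00j, (-0.54+0j), (-0.54-0j), (-0.11+0j)], [(-0.27+0.12j), (-0.27-0.12j), -0.08-0.18j, -0.08+0.18j, 0.70+0.00j], [(-0.39-0.23j), (-0.39+0.23j), (-0.07+0.44j), (-0.07-0.44j), (0.21+0j)]]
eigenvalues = [(-1.58+0.33j), (-1.58-0.33j), (0.85+0.64j), (0.85-0.64j), (1.71+0j)]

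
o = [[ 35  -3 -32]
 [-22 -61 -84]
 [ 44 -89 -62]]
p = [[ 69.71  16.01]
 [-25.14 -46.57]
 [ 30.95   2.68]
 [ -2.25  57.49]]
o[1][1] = -61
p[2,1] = 2.68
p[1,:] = [-25.14, -46.57]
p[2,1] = 2.68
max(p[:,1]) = 57.49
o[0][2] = -32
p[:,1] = [16.01, -46.57, 2.68, 57.49]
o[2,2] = -62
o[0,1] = -3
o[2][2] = -62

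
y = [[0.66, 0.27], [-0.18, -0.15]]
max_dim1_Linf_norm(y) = 0.66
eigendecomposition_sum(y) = [[0.65, 0.24], [-0.16, -0.06]] + [[0.01, 0.03], [-0.02, -0.09]]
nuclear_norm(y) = 0.81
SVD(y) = [[-0.95,0.30],  [0.30,0.95]] @ diag([0.7475658526788229, 0.0674188097535447]) @ [[-0.91, -0.4], [0.4, -0.91]]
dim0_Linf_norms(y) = [0.66, 0.27]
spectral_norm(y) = 0.75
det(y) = -0.05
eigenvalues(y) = [0.59, -0.08]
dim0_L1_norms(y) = [0.84, 0.42]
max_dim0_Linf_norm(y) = 0.66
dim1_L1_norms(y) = [0.93, 0.33]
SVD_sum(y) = [[0.65, 0.29], [-0.21, -0.09]] + [[0.01, -0.02], [0.03, -0.06]]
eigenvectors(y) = [[0.97, -0.34],[-0.23, 0.94]]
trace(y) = 0.51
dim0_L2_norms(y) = [0.68, 0.31]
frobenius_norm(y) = 0.75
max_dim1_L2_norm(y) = 0.71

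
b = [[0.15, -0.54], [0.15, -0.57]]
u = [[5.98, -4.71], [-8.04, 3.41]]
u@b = [[0.19, -0.54],[-0.69, 2.4]]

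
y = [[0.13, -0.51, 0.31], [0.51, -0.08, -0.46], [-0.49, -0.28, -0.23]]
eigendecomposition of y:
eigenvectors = [[(-0.67+0j), -0.67-0.00j, 0.12+0.00j], [(0.08+0.58j), 0.08-0.58j, (0.63+0j)], [(0.03-0.45j), 0.03+0.45j, (0.77+0j)]]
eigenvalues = [(0.18+0.65j), (0.18-0.65j), (-0.54+0j)]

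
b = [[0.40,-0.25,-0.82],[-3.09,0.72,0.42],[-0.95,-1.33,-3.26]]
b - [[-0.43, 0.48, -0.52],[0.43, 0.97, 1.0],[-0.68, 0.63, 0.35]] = [[0.83,-0.73,-0.30], [-3.52,-0.25,-0.58], [-0.27,-1.96,-3.61]]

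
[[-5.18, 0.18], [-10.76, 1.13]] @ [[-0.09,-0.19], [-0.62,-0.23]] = [[0.35, 0.94], [0.27, 1.78]]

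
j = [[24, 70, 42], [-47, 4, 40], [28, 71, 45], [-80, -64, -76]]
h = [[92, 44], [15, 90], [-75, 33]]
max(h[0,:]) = 92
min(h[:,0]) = -75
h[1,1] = 90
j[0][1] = 70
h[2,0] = -75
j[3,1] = -64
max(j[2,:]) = 71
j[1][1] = 4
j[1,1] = 4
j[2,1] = 71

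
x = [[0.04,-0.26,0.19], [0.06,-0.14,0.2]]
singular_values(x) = [0.4, 0.07]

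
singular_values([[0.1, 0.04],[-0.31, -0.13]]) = [0.35, 0.0]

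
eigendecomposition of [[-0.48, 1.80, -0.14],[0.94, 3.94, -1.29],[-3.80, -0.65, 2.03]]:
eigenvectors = [[0.44, 0.34, 0.28],  [0.18, 0.24, 0.81],  [0.88, 0.91, -0.52]]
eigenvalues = [-0.03, 0.44, 5.08]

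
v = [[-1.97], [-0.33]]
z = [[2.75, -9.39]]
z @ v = [[-2.32]]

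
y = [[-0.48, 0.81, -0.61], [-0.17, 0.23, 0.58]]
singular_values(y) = [1.13, 0.64]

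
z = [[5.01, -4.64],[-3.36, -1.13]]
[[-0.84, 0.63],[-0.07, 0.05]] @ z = [[-6.33,3.19], [-0.52,0.27]]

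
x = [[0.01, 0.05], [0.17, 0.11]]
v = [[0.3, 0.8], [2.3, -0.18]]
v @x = [[0.14,  0.10], [-0.01,  0.10]]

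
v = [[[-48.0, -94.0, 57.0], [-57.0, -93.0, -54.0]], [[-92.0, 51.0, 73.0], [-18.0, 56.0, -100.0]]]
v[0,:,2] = [57.0, -54.0]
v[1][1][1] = 56.0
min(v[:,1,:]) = -100.0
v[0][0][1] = -94.0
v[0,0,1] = -94.0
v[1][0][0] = -92.0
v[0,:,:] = [[-48.0, -94.0, 57.0], [-57.0, -93.0, -54.0]]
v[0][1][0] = -57.0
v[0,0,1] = -94.0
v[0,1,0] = -57.0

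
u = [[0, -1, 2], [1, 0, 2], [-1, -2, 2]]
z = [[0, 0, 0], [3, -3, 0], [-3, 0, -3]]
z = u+[[0, 1, -2], [2, -3, -2], [-2, 2, -5]]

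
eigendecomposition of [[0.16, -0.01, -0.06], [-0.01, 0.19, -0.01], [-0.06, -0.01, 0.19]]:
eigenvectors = [[0.77, 0.61, 0.16],  [0.17, 0.04, -0.98],  [0.61, -0.79, 0.08]]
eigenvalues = [0.11, 0.24, 0.19]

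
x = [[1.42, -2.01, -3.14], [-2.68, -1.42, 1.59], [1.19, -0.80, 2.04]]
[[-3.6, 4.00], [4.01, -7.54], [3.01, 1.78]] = x @ [[-0.32, 2.4], [-0.64, 0.33], [1.41, -0.40]]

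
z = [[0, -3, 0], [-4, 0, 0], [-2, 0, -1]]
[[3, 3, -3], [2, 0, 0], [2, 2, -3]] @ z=[[-6, -9, 3], [0, -6, 0], [-2, -6, 3]]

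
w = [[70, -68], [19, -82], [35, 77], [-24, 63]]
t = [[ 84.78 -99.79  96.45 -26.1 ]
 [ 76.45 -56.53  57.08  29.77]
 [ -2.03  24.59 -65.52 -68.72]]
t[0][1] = -99.79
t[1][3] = 29.77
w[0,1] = -68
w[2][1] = 77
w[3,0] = -24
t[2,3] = -68.72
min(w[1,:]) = -82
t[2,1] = 24.59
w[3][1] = 63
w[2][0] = 35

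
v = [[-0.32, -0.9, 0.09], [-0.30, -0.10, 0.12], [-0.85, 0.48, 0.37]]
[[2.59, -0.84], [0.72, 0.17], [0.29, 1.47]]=v @ [[-1.43, -0.44], [-2.32, 1.23], [0.52, 1.37]]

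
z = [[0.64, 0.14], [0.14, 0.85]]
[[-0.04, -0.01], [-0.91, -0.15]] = z @[[0.18, 0.03], [-1.10, -0.18]]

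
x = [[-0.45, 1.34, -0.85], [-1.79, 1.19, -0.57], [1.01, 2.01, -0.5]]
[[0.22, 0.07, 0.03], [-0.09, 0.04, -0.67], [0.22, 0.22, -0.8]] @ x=[[-0.19, 0.44, -0.24], [-0.71, -1.42, 0.39], [-1.3, -1.05, 0.09]]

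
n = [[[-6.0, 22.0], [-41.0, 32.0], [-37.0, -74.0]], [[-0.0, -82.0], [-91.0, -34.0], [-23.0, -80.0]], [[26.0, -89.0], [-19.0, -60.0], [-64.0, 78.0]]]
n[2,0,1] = -89.0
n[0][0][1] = 22.0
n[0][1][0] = -41.0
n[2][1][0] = -19.0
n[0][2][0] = -37.0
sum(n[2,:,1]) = -71.0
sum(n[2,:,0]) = -57.0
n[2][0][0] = 26.0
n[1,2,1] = -80.0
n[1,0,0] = -0.0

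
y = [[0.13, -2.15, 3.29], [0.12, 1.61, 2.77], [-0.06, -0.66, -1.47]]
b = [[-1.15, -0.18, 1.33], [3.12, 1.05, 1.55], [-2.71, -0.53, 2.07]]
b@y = [[-0.25, 1.30, -6.24], [0.44, -6.04, 10.89], [-0.54, 3.61, -13.43]]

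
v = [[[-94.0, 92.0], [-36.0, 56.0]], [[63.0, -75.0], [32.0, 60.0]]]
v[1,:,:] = [[63.0, -75.0], [32.0, 60.0]]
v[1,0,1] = -75.0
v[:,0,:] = [[-94.0, 92.0], [63.0, -75.0]]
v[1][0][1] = -75.0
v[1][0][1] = -75.0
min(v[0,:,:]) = -94.0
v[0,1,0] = -36.0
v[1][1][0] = 32.0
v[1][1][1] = 60.0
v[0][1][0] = -36.0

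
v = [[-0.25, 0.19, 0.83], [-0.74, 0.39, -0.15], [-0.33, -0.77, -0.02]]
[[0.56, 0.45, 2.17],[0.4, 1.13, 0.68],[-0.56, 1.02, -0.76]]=v @ [[-0.20, -1.83, -0.7], [0.80, -0.54, 1.23], [0.43, 0.11, 2.12]]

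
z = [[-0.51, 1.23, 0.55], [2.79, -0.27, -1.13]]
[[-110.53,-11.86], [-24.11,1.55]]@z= [[23.28,-132.75,-47.39], [16.62,-30.07,-15.01]]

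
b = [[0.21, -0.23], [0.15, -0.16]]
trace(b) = 0.05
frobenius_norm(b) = 0.38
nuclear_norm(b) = 0.38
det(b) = 0.00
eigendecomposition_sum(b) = [[0.11-0.13j,(-0.12+0.17j)], [(0.08-0.11j),(-0.08+0.15j)]] + [[0.10+0.13j,  (-0.11-0.17j)], [(0.07+0.11j),  -0.08-0.15j]]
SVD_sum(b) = [[0.21, -0.23], [0.15, -0.16]] + [[-0.0, -0.0], [0.0, 0.0]]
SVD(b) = [[-0.82, -0.58],[-0.58, 0.82]] @ diag([0.380912611274845, 0.0023627466598910027]) @ [[-0.68,0.74], [0.74,0.68]]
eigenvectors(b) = [[0.78+0.00j, 0.78-0.00j], [0.63-0.06j, (0.63+0.06j)]]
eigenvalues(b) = [(0.02+0.02j), (0.02-0.02j)]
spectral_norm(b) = 0.38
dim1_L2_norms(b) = [0.31, 0.22]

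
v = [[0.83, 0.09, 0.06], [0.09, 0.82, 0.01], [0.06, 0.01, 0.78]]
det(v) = 0.52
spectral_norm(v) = 0.93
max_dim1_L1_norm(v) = 0.98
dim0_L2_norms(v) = [0.84, 0.82, 0.78]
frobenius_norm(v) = 1.41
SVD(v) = [[-0.72,  0.15,  -0.67], [-0.61,  -0.60,  0.52], [-0.32,  0.78,  0.53]] @ diag([0.932499519505367, 0.7840404767259187, 0.7134600037687141]) @ [[-0.72, -0.61, -0.32], [0.15, -0.60, 0.78], [-0.67, 0.52, 0.53]]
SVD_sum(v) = [[0.49, 0.41, 0.22], [0.41, 0.35, 0.18], [0.22, 0.18, 0.1]] + [[0.02, -0.07, 0.09], [-0.07, 0.28, -0.37], [0.09, -0.37, 0.48]] + [[0.32, -0.25, -0.25],[-0.25, 0.19, 0.20],[-0.25, 0.2, 0.20]]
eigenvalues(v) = [0.93, 0.71, 0.78]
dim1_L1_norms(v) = [0.98, 0.92, 0.85]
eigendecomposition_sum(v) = [[0.49, 0.41, 0.22], [0.41, 0.35, 0.18], [0.22, 0.18, 0.10]] + [[0.32,-0.25,-0.25], [-0.25,0.19,0.20], [-0.25,0.20,0.20]] + [[0.02, -0.07, 0.09],[-0.07, 0.28, -0.37],[0.09, -0.37, 0.48]]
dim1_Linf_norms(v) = [0.83, 0.82, 0.78]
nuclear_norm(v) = 2.43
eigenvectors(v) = [[0.72, 0.67, 0.15], [0.61, -0.52, -0.60], [0.32, -0.53, 0.78]]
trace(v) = 2.43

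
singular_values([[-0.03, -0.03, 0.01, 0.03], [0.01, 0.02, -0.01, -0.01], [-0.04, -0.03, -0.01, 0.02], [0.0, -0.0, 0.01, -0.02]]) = [0.08, 0.02, 0.02, 0.0]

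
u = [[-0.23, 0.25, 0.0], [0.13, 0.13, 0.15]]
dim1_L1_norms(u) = [0.48, 0.41]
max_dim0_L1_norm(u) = 0.38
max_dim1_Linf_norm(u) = 0.25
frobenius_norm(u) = 0.41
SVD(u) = [[-1.0, -0.04], [-0.04, 1.0]] @ diag([0.33987374402751064, 0.23703552079956744]) @ [[0.66, -0.75, -0.02], [0.59, 0.50, 0.63]]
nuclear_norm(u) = 0.58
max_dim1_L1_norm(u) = 0.48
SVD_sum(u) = [[-0.22, 0.26, 0.01], [-0.01, 0.01, 0.00]] + [[-0.01, -0.01, -0.01], [0.14, 0.12, 0.15]]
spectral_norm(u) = 0.34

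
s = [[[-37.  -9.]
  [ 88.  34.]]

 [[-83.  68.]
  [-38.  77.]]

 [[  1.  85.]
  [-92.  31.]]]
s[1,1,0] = -38.0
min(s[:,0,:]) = -83.0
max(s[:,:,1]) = 85.0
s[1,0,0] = -83.0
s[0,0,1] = -9.0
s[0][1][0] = 88.0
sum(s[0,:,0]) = 51.0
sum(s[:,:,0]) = -161.0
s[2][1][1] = 31.0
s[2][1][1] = 31.0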